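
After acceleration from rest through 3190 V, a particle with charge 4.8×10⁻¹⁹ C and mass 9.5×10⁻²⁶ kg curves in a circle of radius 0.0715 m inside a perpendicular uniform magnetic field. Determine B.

B ≈ 0.497 T

v = √(2|q|V/m) = √(2·4.8×10⁻¹⁹·3190/9.5×10⁻²⁶) ≈ 1.795×10⁵ m/s.
B = mv/(|q|r) = (9.5×10⁻²⁶)(1.795×10⁵)/((4.8×10⁻¹⁹)(0.0715)) ≈ 0.497 T.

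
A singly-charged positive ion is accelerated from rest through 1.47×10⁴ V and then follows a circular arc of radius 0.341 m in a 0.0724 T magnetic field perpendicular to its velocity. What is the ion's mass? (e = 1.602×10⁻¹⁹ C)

Combine |q|V = ½mv² and r = mv/(|q|B): eliminate v to get m = qB²r²/(2V).
m = (1.602×10⁻¹⁹)(0.0724)²(0.341)²/(2·1.47×10⁴) ≈ 3.32×10⁻²⁷ kg.

m ≈ 3.32×10⁻²⁷ kg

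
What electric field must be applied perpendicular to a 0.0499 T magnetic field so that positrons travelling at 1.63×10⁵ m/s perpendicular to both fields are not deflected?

For straight-line motion qE = qvB, so E = vB.
E = 1.63×10⁵ × 0.0499 = 8130 V/m.

E = 8130 V/m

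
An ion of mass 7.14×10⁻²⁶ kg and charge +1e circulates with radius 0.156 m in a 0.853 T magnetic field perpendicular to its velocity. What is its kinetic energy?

v = |q|Br/m, then KE = ½mv² = (qBr)²/(2m).
v = (1.602×10⁻¹⁹)(0.853)(0.156)/7.14×10⁻²⁶ ≈ 2.986×10⁵ m/s.
KE = ½(7.14×10⁻²⁶)(2.986×10⁵)² ≈ 3.18×10⁻¹⁵ J.

KE ≈ 3.18×10⁻¹⁵ J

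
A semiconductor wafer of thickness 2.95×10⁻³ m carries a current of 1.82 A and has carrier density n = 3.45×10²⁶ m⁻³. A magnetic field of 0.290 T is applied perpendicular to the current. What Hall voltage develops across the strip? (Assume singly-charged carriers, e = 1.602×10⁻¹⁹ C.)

V_H ≈ 3.24×10⁻⁶ V

V_H = IB/(n e t).
V_H = (1.82)(0.290)/((3.45×10²⁶)(1.602×10⁻¹⁹)(2.95×10⁻³)) ≈ 3.24×10⁻⁶ V.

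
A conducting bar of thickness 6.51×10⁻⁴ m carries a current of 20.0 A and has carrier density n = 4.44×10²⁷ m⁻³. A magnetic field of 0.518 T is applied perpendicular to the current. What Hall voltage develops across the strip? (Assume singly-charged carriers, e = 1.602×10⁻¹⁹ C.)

V_H = IB/(n e t).
V_H = (20.0)(0.518)/((4.44×10²⁷)(1.602×10⁻¹⁹)(6.51×10⁻⁴)) ≈ 2.24×10⁻⁵ V.

V_H ≈ 2.24×10⁻⁵ V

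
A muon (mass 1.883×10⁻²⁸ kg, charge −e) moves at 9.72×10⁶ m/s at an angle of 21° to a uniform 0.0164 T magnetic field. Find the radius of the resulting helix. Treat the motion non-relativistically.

v⊥ = v sinθ = 9.72×10⁶·sin21° ≈ 3.483×10⁶ m/s.
r = m v⊥/(|q|B) = (1.883×10⁻²⁸)(3.483×10⁶)/((1.602×10⁻¹⁹)(0.0164)) ≈ 0.250 m.

r ≈ 0.250 m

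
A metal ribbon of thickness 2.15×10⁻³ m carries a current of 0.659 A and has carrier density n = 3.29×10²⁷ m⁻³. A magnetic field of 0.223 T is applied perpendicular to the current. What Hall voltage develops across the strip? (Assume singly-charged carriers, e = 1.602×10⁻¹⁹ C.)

V_H ≈ 1.30×10⁻⁷ V

V_H = IB/(n e t).
V_H = (0.659)(0.223)/((3.29×10²⁷)(1.602×10⁻¹⁹)(2.15×10⁻³)) ≈ 1.30×10⁻⁷ V.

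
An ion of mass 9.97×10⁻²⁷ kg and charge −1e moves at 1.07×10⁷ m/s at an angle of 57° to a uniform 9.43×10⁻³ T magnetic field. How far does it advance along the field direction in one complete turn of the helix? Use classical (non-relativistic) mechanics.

p ≈ 242 m

v∥ = v cosθ = 1.07×10⁷·cos57° ≈ 5.828×10⁶ m/s.
T = 2πm/(|q|B) = 2π(9.97×10⁻²⁷)/((1.602×10⁻¹⁹)(9.43×10⁻³)) ≈ 4.147×10⁻⁵ s.
pitch = v∥ T = (5.828×10⁶)(4.147×10⁻⁵) ≈ 242 m.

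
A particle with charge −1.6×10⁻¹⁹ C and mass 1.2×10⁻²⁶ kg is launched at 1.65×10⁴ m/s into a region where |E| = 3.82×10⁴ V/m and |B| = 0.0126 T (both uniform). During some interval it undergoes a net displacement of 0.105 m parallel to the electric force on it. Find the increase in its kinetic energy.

ΔKE ≈ 6.42×10⁻¹⁶ J

The magnetic force is always ⟂ v and does no work; only the electric force changes KE.
ΔKE = F_E · d = |q|E d = (1.6×10⁻¹⁹)(3.82×10⁴)(0.105) ≈ 6.42×10⁻¹⁶ J.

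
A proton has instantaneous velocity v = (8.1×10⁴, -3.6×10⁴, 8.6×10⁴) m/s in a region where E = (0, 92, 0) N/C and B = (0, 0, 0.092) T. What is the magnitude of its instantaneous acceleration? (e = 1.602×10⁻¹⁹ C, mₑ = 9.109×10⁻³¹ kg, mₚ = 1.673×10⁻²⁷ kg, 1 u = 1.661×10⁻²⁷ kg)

|a| ≈ 7.73×10¹¹ m/s²

v×B = (-3310, -7450, 0) N/C.
E + v×B = (-3310, -7360, 0) N/C.
F = q(E + v×B) = (1.602×10⁻¹⁹ C)·(-3310, -7360, 0) = (-5.31×10⁻¹⁶, -1.18×10⁻¹⁵, 0) N.
|a| = |F|/m = 1.293×10⁻¹⁵/1.673×10⁻²⁷ ≈ 7.73×10¹¹ m/s².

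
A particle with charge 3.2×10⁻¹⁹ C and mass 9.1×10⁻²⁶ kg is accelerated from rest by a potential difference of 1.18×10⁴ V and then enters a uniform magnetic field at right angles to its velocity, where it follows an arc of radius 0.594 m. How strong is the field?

v = √(2|q|V/m) = √(2·3.2×10⁻¹⁹·1.18×10⁴/9.1×10⁻²⁶) ≈ 2.881×10⁵ m/s.
B = mv/(|q|r) = (9.1×10⁻²⁶)(2.881×10⁵)/((3.2×10⁻¹⁹)(0.594)) ≈ 0.138 T.

B ≈ 0.138 T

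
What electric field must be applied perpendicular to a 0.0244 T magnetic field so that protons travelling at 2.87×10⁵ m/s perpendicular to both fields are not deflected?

E = 7000 V/m

For straight-line motion qE = qvB, so E = vB.
E = 2.87×10⁵ × 0.0244 = 7000 V/m.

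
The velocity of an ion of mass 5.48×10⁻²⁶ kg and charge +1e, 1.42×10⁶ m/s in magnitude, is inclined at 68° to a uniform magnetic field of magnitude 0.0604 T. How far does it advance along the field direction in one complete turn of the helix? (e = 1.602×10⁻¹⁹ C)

v∥ = v cosθ = 1.42×10⁶·cos68° ≈ 5.319×10⁵ m/s.
T = 2πm/(|q|B) = 2π(5.48×10⁻²⁶)/((1.602×10⁻¹⁹)(0.0604)) ≈ 3.558×10⁻⁵ s.
pitch = v∥ T = (5.319×10⁵)(3.558×10⁻⁵) ≈ 18.9 m.

p ≈ 18.9 m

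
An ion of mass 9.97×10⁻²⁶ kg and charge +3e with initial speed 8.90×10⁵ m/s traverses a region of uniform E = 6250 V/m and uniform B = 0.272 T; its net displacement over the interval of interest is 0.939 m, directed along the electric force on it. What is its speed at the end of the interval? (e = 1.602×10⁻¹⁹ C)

v_f ≈ 9.21×10⁵ m/s

B does no work; ΔKE = |q|E d.
½mv_f² = ½mv₀² + |q|Ed = ½(9.97×10⁻²⁶)(8.90×10⁵)² + (4.806×10⁻¹⁹)(6250)(0.939) ≈ 3.949×10⁻¹⁴ J + 2.821×10⁻¹⁵ J ≈ 4.231×10⁻¹⁴ J.
v_f = √(2·4.231×10⁻¹⁴/9.97×10⁻²⁶) ≈ 9.21×10⁵ m/s.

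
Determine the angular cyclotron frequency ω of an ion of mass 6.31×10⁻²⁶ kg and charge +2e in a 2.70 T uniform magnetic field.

ω = |q|B/m.
ω = (3.204×10⁻¹⁹)(2.70)/6.31×10⁻²⁶ ≈ 1.37×10⁷ rad/s.

ω ≈ 1.37×10⁷ rad/s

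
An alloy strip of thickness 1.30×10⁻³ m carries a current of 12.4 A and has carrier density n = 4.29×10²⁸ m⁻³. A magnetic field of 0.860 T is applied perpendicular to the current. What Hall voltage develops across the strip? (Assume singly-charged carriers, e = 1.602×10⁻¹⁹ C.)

V_H = IB/(n e t).
V_H = (12.4)(0.860)/((4.29×10²⁸)(1.602×10⁻¹⁹)(1.30×10⁻³)) ≈ 1.19×10⁻⁶ V.

V_H ≈ 1.19×10⁻⁶ V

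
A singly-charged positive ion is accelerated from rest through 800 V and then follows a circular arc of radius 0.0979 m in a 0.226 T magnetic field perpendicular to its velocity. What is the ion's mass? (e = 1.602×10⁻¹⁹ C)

m ≈ 4.90×10⁻²⁶ kg

Combine |q|V = ½mv² and r = mv/(|q|B): eliminate v to get m = qB²r²/(2V).
m = (1.602×10⁻¹⁹)(0.226)²(0.0979)²/(2·800) ≈ 4.90×10⁻²⁶ kg.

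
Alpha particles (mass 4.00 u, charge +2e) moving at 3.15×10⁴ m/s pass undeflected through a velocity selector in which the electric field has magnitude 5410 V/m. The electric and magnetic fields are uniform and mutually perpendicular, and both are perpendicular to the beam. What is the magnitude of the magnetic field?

Balance of forces in the selector: qE = qvB ⇒ B = E/v.
B = 5410/3.15×10⁴ = 0.172 T.

B = 0.172 T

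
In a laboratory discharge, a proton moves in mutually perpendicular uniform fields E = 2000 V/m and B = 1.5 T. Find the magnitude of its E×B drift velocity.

In crossed fields the guiding centre drifts at v_d = |E×B|/B² = E/B, independent of charge and mass.
v_d = 2000/1.5 = 1300 m/s.

v_d ≈ 1300 m/s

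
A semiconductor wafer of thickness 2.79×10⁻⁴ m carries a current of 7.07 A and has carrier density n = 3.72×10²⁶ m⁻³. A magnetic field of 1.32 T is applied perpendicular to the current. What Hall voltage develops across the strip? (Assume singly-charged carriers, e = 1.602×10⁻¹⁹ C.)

V_H = IB/(n e t).
V_H = (7.07)(1.32)/((3.72×10²⁶)(1.602×10⁻¹⁹)(2.79×10⁻⁴)) ≈ 5.61×10⁻⁴ V.

V_H ≈ 5.61×10⁻⁴ V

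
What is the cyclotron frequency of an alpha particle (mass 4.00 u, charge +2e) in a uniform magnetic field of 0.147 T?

f = |q|B/(2πm).
f = (3.204×10⁻¹⁹)(0.147)/(2π·6.644×10⁻²⁷) ≈ 1.13×10⁶ Hz.

f ≈ 1.13×10⁶ Hz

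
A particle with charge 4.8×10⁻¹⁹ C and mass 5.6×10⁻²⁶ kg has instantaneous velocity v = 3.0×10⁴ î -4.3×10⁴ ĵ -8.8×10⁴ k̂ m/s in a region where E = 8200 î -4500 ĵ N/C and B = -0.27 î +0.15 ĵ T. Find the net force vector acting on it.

F ≈ (1.03×10⁻¹⁴, 9.24×10⁻¹⁵, -3.41×10⁻¹⁵) N

v×B = (1.32×10⁴, 2.38×10⁴, -7110) N/C.
E + v×B = (2.14×10⁴, 1.93×10⁴, -7110) N/C.
F = q(E + v×B) = (4.8×10⁻¹⁹ C)·(2.14×10⁴, 1.93×10⁴, -7110) = (1.03×10⁻¹⁴, 9.24×10⁻¹⁵, -3.41×10⁻¹⁵) N.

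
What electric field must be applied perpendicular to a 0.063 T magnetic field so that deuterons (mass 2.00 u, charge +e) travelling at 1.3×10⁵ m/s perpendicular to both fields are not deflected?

For straight-line motion qE = qvB, so E = vB.
E = 1.3×10⁵ × 0.063 = 8200 V/m.

E = 8200 V/m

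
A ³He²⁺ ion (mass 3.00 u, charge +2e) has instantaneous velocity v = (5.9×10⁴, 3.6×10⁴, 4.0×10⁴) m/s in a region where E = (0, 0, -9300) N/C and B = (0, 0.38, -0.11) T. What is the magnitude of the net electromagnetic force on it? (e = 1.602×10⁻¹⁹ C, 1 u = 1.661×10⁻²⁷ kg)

v×B = (-1.92×10⁴, 6490, 2.24×10⁴) N/C.
E + v×B = (-1.92×10⁴, 6490, 1.31×10⁴) N/C.
F = q(E + v×B) = (3.204×10⁻¹⁹ C)·(-1.92×10⁴, 6490, 1.31×10⁴) = (-6.14×10⁻¹⁵, 2.08×10⁻¹⁵, 4.20×10⁻¹⁵) N.
|F| = 7.73×10⁻¹⁵ N.

|F| ≈ 7.73×10⁻¹⁵ N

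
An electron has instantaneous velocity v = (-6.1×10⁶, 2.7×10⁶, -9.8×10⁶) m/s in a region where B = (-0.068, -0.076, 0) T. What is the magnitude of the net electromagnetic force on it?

v×B = (-7.45×10⁵, 6.66×10⁵, 6.47×10⁵) N/C.
F = q v×B = (−1.602×10⁻¹⁹ C)·(-7.45×10⁵, 6.66×10⁵, 6.47×10⁵) = (1.19×10⁻¹³, -1.07×10⁻¹³, -1.04×10⁻¹³) N.
|F| = 1.91×10⁻¹³ N.

|F| ≈ 1.91×10⁻¹³ N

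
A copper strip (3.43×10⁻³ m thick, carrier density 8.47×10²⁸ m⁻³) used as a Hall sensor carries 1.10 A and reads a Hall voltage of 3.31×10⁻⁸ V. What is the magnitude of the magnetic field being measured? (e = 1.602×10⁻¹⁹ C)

From V_H = IB/(n e t), B = V_H n e t / I.
B = (3.31×10⁻⁸)(8.47×10²⁸)(1.602×10⁻¹⁹)(3.43×10⁻³)/1.10 ≈ 1.40 T.

B ≈ 1.40 T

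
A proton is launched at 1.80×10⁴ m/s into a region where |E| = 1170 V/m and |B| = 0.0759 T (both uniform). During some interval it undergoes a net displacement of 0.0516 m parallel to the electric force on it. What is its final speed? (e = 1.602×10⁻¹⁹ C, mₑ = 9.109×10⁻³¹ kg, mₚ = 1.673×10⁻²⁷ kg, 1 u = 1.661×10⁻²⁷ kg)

B does no work; ΔKE = |q|E d.
½mv_f² = ½mv₀² + |q|Ed = ½(1.673×10⁻²⁷)(1.80×10⁴)² + (1.602×10⁻¹⁹)(1170)(0.0516) ≈ 2.710×10⁻¹⁹ J + 9.672×10⁻¹⁸ J ≈ 9.943×10⁻¹⁸ J.
v_f = √(2·9.943×10⁻¹⁸/1.673×10⁻²⁷) ≈ 1.09×10⁵ m/s.

v_f ≈ 1.09×10⁵ m/s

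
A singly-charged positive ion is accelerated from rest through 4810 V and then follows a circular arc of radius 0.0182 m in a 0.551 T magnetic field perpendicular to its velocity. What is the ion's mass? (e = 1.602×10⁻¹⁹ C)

Combine |q|V = ½mv² and r = mv/(|q|B): eliminate v to get m = qB²r²/(2V).
m = (1.602×10⁻¹⁹)(0.551)²(0.0182)²/(2·4810) ≈ 1.67×10⁻²⁷ kg.

m ≈ 1.67×10⁻²⁷ kg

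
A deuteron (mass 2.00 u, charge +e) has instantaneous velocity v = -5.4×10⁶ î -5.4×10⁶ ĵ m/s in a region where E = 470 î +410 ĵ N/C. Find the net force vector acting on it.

F ≈ (7.53×10⁻¹⁷, 6.57×10⁻¹⁷, 0) N

Only an electric field acts, so F = qE = (1.602×10⁻¹⁹ C)·(470, 410, 0) = (7.53×10⁻¹⁷, 6.57×10⁻¹⁷, 0) N.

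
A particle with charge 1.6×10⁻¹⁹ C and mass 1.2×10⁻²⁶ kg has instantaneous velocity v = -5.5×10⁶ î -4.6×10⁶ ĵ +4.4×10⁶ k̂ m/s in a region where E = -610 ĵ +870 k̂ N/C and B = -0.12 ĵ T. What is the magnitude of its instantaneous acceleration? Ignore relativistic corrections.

|a| ≈ 1.13×10¹³ m/s²

v×B = (5.28×10⁵, 0, 6.60×10⁵) N/C.
E + v×B = (5.28×10⁵, -610, 6.61×10⁵) N/C.
F = q(E + v×B) = (1.6×10⁻¹⁹ C)·(5.28×10⁵, -610, 6.61×10⁵) = (8.45×10⁻¹⁴, -9.76×10⁻¹⁷, 1.06×10⁻¹³) N.
|a| = |F|/m = 1.353×10⁻¹³/1.2×10⁻²⁶ ≈ 1.13×10¹³ m/s².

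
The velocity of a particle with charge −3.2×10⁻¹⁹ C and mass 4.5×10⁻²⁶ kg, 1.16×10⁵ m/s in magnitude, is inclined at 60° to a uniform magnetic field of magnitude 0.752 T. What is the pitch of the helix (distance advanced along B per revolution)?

v∥ = v cosθ = 1.16×10⁵·cos60° ≈ 5.800×10⁴ m/s.
T = 2πm/(|q|B) = 2π(4.5×10⁻²⁶)/((3.2×10⁻¹⁹)(0.752)) ≈ 1.175×10⁻⁶ s.
pitch = v∥ T = (5.800×10⁴)(1.175×10⁻⁶) ≈ 0.0681 m.

p ≈ 0.0681 m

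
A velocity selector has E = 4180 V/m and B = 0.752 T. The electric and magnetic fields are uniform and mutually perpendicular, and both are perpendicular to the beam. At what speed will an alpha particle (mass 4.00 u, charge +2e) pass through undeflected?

v = 5560 m/s

For undeflected motion the electric and magnetic forces balance: qE = qvB.
v = E/B = 4180/0.752 = 5560 m/s.
The result is independent of the particle's charge and mass.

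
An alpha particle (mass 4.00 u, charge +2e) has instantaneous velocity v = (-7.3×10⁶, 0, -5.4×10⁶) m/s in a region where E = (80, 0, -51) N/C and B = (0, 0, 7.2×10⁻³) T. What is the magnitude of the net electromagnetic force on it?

|F| ≈ 1.68×10⁻¹⁴ N

v×B = (0, 5.26×10⁴, 0) N/C.
E + v×B = (80.0, 5.26×10⁴, -51.0) N/C.
F = q(E + v×B) = (3.204×10⁻¹⁹ C)·(80.0, 5.26×10⁴, -51.0) = (2.56×10⁻¹⁷, 1.68×10⁻¹⁴, -1.63×10⁻¹⁷) N.
|F| = 1.68×10⁻¹⁴ N.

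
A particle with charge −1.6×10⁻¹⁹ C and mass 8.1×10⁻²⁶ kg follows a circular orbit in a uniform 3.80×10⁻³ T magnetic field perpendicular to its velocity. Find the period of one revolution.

T ≈ 8.37×10⁻⁴ s

The cyclotron period depends only on m, q, B: T = 2πm/(|q|B).
T = 2π(8.1×10⁻²⁶)/((1.6×10⁻¹⁹)(3.80×10⁻³)) ≈ 8.37×10⁻⁴ s.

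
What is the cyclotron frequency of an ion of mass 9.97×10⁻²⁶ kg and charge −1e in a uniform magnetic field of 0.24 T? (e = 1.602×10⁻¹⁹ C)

f ≈ 6.1×10⁴ Hz

f = |q|B/(2πm).
f = (1.602×10⁻¹⁹)(0.24)/(2π·9.97×10⁻²⁶) ≈ 6.1×10⁴ Hz.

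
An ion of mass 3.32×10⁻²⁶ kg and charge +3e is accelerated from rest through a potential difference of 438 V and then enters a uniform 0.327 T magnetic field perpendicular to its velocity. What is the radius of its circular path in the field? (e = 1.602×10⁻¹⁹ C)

r ≈ 0.0238 m

Acceleration: |q|V = ½mv² ⇒ v = √(2|q|V/m) = √(2·4.806×10⁻¹⁹·438/3.32×10⁻²⁶) ≈ 1.126×10⁵ m/s.
In the field: r = mv/(|q|B) = (3.32×10⁻²⁶)(1.126×10⁵)/((4.806×10⁻¹⁹)(0.327)) ≈ 0.0238 m.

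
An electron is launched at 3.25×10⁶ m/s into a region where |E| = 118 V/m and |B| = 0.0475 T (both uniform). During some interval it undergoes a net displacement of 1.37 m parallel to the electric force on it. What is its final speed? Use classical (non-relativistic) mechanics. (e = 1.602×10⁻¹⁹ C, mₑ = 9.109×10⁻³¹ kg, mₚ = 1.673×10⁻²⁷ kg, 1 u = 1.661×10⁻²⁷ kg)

B does no work; ΔKE = |q|E d.
½mv_f² = ½mv₀² + |q|Ed = ½(9.109×10⁻³¹)(3.25×10⁶)² + (1.602×10⁻¹⁹)(118)(1.37) ≈ 4.811×10⁻¹⁸ J + 2.590×10⁻¹⁷ J ≈ 3.071×10⁻¹⁷ J.
v_f = √(2·3.071×10⁻¹⁷/9.109×10⁻³¹) ≈ 8.21×10⁶ m/s.

v_f ≈ 8.21×10⁶ m/s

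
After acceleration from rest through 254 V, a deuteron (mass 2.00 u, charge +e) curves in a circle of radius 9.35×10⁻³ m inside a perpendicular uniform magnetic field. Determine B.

v = √(2|q|V/m) = √(2·1.602×10⁻¹⁹·254/3.322×10⁻²⁷) ≈ 1.565×10⁵ m/s.
B = mv/(|q|r) = (3.322×10⁻²⁷)(1.565×10⁵)/((1.602×10⁻¹⁹)(9.35×10⁻³)) ≈ 0.347 T.

B ≈ 0.347 T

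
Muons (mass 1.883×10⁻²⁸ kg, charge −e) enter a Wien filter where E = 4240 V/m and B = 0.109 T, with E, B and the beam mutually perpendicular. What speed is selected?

v = 3.89×10⁴ m/s

Straight-line motion ⇒ electric and magnetic forces cancel, so E = vB.
v = E/B = 4240/0.109 = 3.89×10⁴ m/s.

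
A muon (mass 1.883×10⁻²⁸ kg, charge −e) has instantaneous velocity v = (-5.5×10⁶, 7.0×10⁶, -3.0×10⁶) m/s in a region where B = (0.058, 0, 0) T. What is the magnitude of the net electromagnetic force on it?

|F| ≈ 7.08×10⁻¹⁴ N

v×B = (0, -1.74×10⁵, -4.06×10⁵) N/C.
F = q v×B = (−1.602×10⁻¹⁹ C)·(0, -1.74×10⁵, -4.06×10⁵) = (0, 2.79×10⁻¹⁴, 6.50×10⁻¹⁴) N.
|F| = 7.08×10⁻¹⁴ N.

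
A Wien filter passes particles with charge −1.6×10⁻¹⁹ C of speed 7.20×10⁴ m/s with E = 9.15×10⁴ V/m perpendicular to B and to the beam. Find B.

B = 1.27 T

Balance of forces in the selector: qE = qvB ⇒ B = E/v.
B = 9.15×10⁴/7.20×10⁴ = 1.27 T.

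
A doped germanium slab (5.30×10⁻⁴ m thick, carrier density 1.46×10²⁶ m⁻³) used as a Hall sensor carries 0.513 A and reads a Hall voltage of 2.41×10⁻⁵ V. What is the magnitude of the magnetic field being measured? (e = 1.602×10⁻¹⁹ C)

From V_H = IB/(n e t), B = V_H n e t / I.
B = (2.41×10⁻⁵)(1.46×10²⁶)(1.602×10⁻¹⁹)(5.30×10⁻⁴)/0.513 ≈ 0.582 T.

B ≈ 0.582 T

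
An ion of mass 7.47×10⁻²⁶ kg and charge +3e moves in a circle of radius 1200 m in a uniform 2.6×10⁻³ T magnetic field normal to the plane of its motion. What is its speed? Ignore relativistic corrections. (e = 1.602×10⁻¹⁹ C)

v ≈ 2.0×10⁷ m/s

From |q|vB = mv²/r, v = |q|Br/m.
v = (4.806×10⁻¹⁹)(2.6×10⁻³)(1200)/7.47×10⁻²⁶ ≈ 2.0×10⁷ m/s.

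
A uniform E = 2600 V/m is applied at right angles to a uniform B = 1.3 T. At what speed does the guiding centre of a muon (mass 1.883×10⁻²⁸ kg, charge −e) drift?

The E×B drift speed is v_d = E/B.
v_d = 2600/1.3 = 2000 m/s.

v_d ≈ 2000 m/s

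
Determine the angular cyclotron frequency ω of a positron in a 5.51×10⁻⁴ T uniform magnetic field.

ω = |q|B/m.
ω = (1.602×10⁻¹⁹)(5.51×10⁻⁴)/9.109×10⁻³¹ ≈ 9.69×10⁷ rad/s.

ω ≈ 9.69×10⁷ rad/s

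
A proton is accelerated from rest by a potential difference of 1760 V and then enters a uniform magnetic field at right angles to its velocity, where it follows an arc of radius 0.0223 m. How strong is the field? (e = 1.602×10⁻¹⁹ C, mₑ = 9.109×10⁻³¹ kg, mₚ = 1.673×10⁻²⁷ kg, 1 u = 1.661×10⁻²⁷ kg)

v = √(2|q|V/m) = √(2·1.602×10⁻¹⁹·1760/1.673×10⁻²⁷) ≈ 5.806×10⁵ m/s.
B = mv/(|q|r) = (1.673×10⁻²⁷)(5.806×10⁵)/((1.602×10⁻¹⁹)(0.0223)) ≈ 0.272 T.

B ≈ 0.272 T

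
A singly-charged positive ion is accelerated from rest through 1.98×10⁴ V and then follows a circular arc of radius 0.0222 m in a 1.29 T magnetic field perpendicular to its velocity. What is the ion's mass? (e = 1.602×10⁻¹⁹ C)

Combine |q|V = ½mv² and r = mv/(|q|B): eliminate v to get m = qB²r²/(2V).
m = (1.602×10⁻¹⁹)(1.29)²(0.0222)²/(2·1.98×10⁴) ≈ 3.32×10⁻²⁷ kg.

m ≈ 3.32×10⁻²⁷ kg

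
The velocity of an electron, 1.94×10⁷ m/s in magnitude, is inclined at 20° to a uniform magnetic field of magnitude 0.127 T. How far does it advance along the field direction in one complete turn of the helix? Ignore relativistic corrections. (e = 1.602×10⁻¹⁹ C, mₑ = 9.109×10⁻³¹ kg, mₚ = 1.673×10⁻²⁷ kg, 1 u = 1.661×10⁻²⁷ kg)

p ≈ 5.13×10⁻³ m

v∥ = v cosθ = 1.94×10⁷·cos20° ≈ 1.823×10⁷ m/s.
T = 2πm/(|q|B) = 2π(9.109×10⁻³¹)/((1.602×10⁻¹⁹)(0.127)) ≈ 2.813×10⁻¹⁰ s.
pitch = v∥ T = (1.823×10⁷)(2.813×10⁻¹⁰) ≈ 5.13×10⁻³ m.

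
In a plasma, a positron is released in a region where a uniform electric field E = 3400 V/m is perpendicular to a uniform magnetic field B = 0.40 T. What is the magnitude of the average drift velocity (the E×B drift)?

v_d ≈ 8500 m/s

The steady drift has the magnetic force balancing the electric force, so v_d = E/B.
v_d = 3400/0.40 = 8500 m/s.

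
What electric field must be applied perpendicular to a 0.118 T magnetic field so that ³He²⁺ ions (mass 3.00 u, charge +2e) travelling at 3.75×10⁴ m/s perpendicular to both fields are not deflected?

E = 4420 V/m

For straight-line motion qE = qvB, so E = vB.
E = 3.75×10⁴ × 0.118 = 4420 V/m.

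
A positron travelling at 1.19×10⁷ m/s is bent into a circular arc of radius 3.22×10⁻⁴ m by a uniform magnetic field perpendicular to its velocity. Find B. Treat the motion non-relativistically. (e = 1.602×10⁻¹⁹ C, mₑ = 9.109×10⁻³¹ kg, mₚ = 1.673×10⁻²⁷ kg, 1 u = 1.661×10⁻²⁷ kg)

From |q|vB = mv²/r, B = mv/(|q|r).
B = (9.109×10⁻³¹)(1.19×10⁷)/((1.602×10⁻¹⁹)(3.22×10⁻⁴)) ≈ 0.210 T.

B ≈ 0.210 T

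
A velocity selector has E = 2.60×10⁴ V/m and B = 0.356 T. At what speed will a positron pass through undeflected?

v = 7.30×10⁴ m/s

Straight-line motion ⇒ electric and magnetic forces cancel, so E = vB.
v = E/B = 2.60×10⁴/0.356 = 7.30×10⁴ m/s.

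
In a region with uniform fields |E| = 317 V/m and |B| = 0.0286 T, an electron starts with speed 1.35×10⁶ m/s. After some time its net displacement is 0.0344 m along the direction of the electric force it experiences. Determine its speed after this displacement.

B does no work; ΔKE = |q|E d.
½mv_f² = ½mv₀² + |q|Ed = ½(9.109×10⁻³¹)(1.35×10⁶)² + (1.602×10⁻¹⁹)(317)(0.0344) ≈ 8.301×10⁻¹⁹ J + 1.747×10⁻¹⁸ J ≈ 2.577×10⁻¹⁸ J.
v_f = √(2·2.577×10⁻¹⁸/9.109×10⁻³¹) ≈ 2.38×10⁶ m/s.

v_f ≈ 2.38×10⁶ m/s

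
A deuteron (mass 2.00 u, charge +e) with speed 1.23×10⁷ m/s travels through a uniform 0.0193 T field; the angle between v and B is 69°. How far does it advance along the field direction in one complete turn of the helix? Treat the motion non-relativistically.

p ≈ 29.8 m

v∥ = v cosθ = 1.23×10⁷·cos69° ≈ 4.408×10⁶ m/s.
T = 2πm/(|q|B) = 2π(3.322×10⁻²⁷)/((1.602×10⁻¹⁹)(0.0193)) ≈ 6.751×10⁻⁶ s.
pitch = v∥ T = (4.408×10⁶)(6.751×10⁻⁶) ≈ 29.8 m.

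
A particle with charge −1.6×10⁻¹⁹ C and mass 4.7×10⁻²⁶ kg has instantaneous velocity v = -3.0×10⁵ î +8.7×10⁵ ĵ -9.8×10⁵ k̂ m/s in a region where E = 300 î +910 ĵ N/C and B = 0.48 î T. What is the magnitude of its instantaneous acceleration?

v×B = (0, -4.70×10⁵, -4.18×10⁵) N/C.
E + v×B = (300, -4.69×10⁵, -4.18×10⁵) N/C.
F = q(E + v×B) = (−1.6×10⁻¹⁹ C)·(300, -4.69×10⁵, -4.18×10⁵) = (-4.80×10⁻¹⁷, 7.51×10⁻¹⁴, 6.68×10⁻¹⁴) N.
|a| = |F|/m = 1.005×10⁻¹³/4.7×10⁻²⁶ ≈ 2.14×10¹² m/s².

|a| ≈ 2.14×10¹² m/s²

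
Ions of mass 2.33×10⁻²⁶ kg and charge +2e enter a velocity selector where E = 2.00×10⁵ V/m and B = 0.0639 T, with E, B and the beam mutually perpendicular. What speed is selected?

Straight-line motion ⇒ electric and magnetic forces cancel, so E = vB.
v = E/B = 2.00×10⁵/0.0639 = 3.13×10⁶ m/s.

v = 3.13×10⁶ m/s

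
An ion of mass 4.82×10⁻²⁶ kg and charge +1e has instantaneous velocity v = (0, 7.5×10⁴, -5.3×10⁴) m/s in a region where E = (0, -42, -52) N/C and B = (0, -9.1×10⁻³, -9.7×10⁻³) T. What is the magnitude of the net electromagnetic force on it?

|F| ≈ 1.94×10⁻¹⁶ N

v×B = (-1210, 0, 0) N/C.
E + v×B = (-1210, -42.0, -52.0) N/C.
F = q(E + v×B) = (1.602×10⁻¹⁹ C)·(-1210, -42.0, -52.0) = (-1.94×10⁻¹⁶, -6.73×10⁻¹⁸, -8.33×10⁻¹⁸) N.
|F| = 1.94×10⁻¹⁶ N.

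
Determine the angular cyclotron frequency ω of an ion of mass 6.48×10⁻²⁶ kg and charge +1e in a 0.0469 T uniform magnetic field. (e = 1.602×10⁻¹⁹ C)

ω ≈ 1.16×10⁵ rad/s

ω = |q|B/m.
ω = (1.602×10⁻¹⁹)(0.0469)/6.48×10⁻²⁶ ≈ 1.16×10⁵ rad/s.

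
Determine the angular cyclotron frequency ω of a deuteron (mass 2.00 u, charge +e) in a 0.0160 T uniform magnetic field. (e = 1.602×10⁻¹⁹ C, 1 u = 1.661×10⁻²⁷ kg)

ω ≈ 7.72×10⁵ rad/s

ω = |q|B/m.
ω = (1.602×10⁻¹⁹)(0.0160)/3.322×10⁻²⁷ ≈ 7.72×10⁵ rad/s.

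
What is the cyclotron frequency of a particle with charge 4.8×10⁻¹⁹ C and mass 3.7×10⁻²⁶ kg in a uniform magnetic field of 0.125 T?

f ≈ 2.58×10⁵ Hz

f = |q|B/(2πm).
f = (4.8×10⁻¹⁹)(0.125)/(2π·3.7×10⁻²⁶) ≈ 2.58×10⁵ Hz.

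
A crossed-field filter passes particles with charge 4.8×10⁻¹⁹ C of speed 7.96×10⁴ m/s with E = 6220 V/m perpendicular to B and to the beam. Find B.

B = 0.0781 T

Balance of forces in the selector: qE = qvB ⇒ B = E/v.
B = 6220/7.96×10⁴ = 0.0781 T.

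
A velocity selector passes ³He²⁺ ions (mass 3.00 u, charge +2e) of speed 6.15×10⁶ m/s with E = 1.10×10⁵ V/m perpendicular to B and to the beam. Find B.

B = 0.0179 T

Balance of forces in the selector: qE = qvB ⇒ B = E/v.
B = 1.10×10⁵/6.15×10⁶ = 0.0179 T.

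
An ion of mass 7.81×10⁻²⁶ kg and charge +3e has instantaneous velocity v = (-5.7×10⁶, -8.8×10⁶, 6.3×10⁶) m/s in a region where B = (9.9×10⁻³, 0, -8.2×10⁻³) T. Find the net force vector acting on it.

F ≈ (3.47×10⁻¹⁴, 7.51×10⁻¹⁵, 4.19×10⁻¹⁴) N

v×B = (7.22×10⁴, 1.56×10⁴, 8.71×10⁴) N/C.
F = q v×B = (4.806×10⁻¹⁹ C)·(7.22×10⁴, 1.56×10⁴, 8.71×10⁴) = (3.47×10⁻¹⁴, 7.51×10⁻¹⁵, 4.19×10⁻¹⁴) N.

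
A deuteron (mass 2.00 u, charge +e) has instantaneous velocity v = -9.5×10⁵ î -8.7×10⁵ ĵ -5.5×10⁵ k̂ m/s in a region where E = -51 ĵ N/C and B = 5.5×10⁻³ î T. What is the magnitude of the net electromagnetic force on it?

v×B = (0, -3020, 4780) N/C.
E + v×B = (0, -3080, 4780) N/C.
F = q(E + v×B) = (1.602×10⁻¹⁹ C)·(0, -3080, 4780) = (0, -4.93×10⁻¹⁶, 7.67×10⁻¹⁶) N.
|F| = 9.11×10⁻¹⁶ N.

|F| ≈ 9.11×10⁻¹⁶ N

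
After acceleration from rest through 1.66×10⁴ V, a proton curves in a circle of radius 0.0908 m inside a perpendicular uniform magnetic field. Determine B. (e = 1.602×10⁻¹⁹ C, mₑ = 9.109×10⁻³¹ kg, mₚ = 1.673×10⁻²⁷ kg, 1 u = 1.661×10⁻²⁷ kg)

B ≈ 0.205 T

v = √(2|q|V/m) = √(2·1.602×10⁻¹⁹·1.66×10⁴/1.673×10⁻²⁷) ≈ 1.783×10⁶ m/s.
B = mv/(|q|r) = (1.673×10⁻²⁷)(1.783×10⁶)/((1.602×10⁻¹⁹)(0.0908)) ≈ 0.205 T.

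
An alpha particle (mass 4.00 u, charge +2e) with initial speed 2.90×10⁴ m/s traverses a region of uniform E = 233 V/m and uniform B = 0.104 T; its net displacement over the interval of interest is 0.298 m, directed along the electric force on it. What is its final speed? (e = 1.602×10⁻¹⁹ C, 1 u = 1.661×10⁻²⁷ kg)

B does no work; ΔKE = |q|E d.
½mv_f² = ½mv₀² + |q|Ed = ½(6.644×10⁻²⁷)(2.90×10⁴)² + (3.204×10⁻¹⁹)(233)(0.298) ≈ 2.794×10⁻¹⁸ J + 2.225×10⁻¹⁷ J ≈ 2.504×10⁻¹⁷ J.
v_f = √(2·2.504×10⁻¹⁷/6.644×10⁻²⁷) ≈ 8.68×10⁴ m/s.

v_f ≈ 8.68×10⁴ m/s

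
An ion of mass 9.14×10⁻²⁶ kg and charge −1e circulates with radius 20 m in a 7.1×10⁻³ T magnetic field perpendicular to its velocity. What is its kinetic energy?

KE ≈ 2.8×10⁻¹⁵ J

v = |q|Br/m, then KE = ½mv² = (qBr)²/(2m).
v = (1.602×10⁻¹⁹)(7.1×10⁻³)(20)/9.14×10⁻²⁶ ≈ 2.489×10⁵ m/s.
KE = ½(9.14×10⁻²⁶)(2.489×10⁵)² ≈ 2.8×10⁻¹⁵ J.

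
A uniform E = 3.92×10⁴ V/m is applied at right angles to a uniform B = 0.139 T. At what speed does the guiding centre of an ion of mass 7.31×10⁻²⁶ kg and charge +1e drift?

The steady drift has the magnetic force balancing the electric force, so v_d = E/B.
v_d = 3.92×10⁴/0.139 = 2.82×10⁵ m/s.

v_d ≈ 2.82×10⁵ m/s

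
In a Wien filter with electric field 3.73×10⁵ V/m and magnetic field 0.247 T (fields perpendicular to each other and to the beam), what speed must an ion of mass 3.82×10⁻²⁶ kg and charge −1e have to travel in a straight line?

Straight-line motion ⇒ electric and magnetic forces cancel, so E = vB.
v = E/B = 3.73×10⁵/0.247 = 1.51×10⁶ m/s.

v = 1.51×10⁶ m/s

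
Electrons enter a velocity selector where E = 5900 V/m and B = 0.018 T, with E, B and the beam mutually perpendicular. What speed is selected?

Straight-line motion ⇒ electric and magnetic forces cancel, so E = vB.
v = E/B = 5900/0.018 = 3.3×10⁵ m/s.

v = 3.3×10⁵ m/s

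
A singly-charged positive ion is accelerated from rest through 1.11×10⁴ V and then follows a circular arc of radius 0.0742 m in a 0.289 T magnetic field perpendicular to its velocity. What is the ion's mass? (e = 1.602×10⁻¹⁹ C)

Combine |q|V = ½mv² and r = mv/(|q|B): eliminate v to get m = qB²r²/(2V).
m = (1.602×10⁻¹⁹)(0.289)²(0.0742)²/(2·1.11×10⁴) ≈ 3.32×10⁻²⁷ kg.

m ≈ 3.32×10⁻²⁷ kg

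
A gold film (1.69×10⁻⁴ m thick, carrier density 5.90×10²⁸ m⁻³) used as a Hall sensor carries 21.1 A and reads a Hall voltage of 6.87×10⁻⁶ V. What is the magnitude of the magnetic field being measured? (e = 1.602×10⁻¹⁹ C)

From V_H = IB/(n e t), B = V_H n e t / I.
B = (6.87×10⁻⁶)(5.90×10²⁸)(1.602×10⁻¹⁹)(1.69×10⁻⁴)/21.1 ≈ 0.520 T.

B ≈ 0.520 T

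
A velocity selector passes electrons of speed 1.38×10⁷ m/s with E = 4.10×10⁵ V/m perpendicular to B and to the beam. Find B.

Balance of forces in the selector: qE = qvB ⇒ B = E/v.
B = 4.10×10⁵/1.38×10⁷ = 0.0297 T.

B = 0.0297 T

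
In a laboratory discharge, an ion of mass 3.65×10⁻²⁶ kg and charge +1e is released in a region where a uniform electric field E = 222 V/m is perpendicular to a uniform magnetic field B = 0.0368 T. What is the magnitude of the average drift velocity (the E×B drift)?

v_d ≈ 6030 m/s

The E×B drift speed is v_d = E/B.
v_d = 222/0.0368 = 6030 m/s.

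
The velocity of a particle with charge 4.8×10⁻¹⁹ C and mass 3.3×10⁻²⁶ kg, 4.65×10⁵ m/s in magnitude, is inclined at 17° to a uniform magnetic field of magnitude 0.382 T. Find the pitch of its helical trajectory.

v∥ = v cosθ = 4.65×10⁵·cos17° ≈ 4.447×10⁵ m/s.
T = 2πm/(|q|B) = 2π(3.3×10⁻²⁶)/((4.8×10⁻¹⁹)(0.382)) ≈ 1.131×10⁻⁶ s.
pitch = v∥ T = (4.447×10⁵)(1.131×10⁻⁶) ≈ 0.503 m.

p ≈ 0.503 m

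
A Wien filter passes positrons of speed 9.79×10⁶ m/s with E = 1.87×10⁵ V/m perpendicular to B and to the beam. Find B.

B = 0.0191 T

Balance of forces in the selector: qE = qvB ⇒ B = E/v.
B = 1.87×10⁵/9.79×10⁶ = 0.0191 T.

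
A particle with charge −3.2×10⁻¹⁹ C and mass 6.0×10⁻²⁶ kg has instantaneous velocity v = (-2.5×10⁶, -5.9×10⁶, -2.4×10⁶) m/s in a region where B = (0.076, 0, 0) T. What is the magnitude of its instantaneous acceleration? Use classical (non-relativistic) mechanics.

|a| ≈ 2.58×10¹² m/s²

v×B = (0, -1.82×10⁵, 4.48×10⁵) N/C.
F = q v×B = (−3.2×10⁻¹⁹ C)·(0, -1.82×10⁵, 4.48×10⁵) = (0, 5.84×10⁻¹⁴, -1.43×10⁻¹³) N.
|a| = |F|/m = 1.549×10⁻¹³/6.0×10⁻²⁶ ≈ 2.58×10¹² m/s².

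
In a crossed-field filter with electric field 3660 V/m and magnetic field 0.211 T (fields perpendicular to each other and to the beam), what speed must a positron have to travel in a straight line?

v = 1.73×10⁴ m/s

Straight-line motion ⇒ electric and magnetic forces cancel, so E = vB.
v = E/B = 3660/0.211 = 1.73×10⁴ m/s.
The result is independent of the particle's charge and mass.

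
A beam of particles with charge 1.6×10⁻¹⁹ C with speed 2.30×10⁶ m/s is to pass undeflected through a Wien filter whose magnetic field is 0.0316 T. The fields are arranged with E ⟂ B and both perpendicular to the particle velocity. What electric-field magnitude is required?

E = 7.27×10⁴ V/m

For straight-line motion qE = qvB, so E = vB.
E = 2.30×10⁶ × 0.0316 = 7.27×10⁴ V/m.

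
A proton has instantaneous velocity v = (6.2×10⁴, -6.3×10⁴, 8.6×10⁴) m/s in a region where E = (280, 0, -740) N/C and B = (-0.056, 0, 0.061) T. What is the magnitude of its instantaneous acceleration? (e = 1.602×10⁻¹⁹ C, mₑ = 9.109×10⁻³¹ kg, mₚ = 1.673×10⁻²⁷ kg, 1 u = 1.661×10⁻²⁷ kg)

v×B = (-3840, -8600, -3530) N/C.
E + v×B = (-3560, -8600, -4270) N/C.
F = q(E + v×B) = (1.602×10⁻¹⁹ C)·(-3560, -8600, -4270) = (-5.71×10⁻¹⁶, -1.38×10⁻¹⁵, -6.84×10⁻¹⁶) N.
|a| = |F|/m = 1.640×10⁻¹⁵/1.673×10⁻²⁷ ≈ 9.80×10¹¹ m/s².

|a| ≈ 9.80×10¹¹ m/s²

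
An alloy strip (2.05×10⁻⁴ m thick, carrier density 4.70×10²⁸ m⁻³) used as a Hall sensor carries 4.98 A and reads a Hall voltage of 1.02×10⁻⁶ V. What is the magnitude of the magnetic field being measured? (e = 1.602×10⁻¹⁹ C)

B ≈ 0.316 T

From V_H = IB/(n e t), B = V_H n e t / I.
B = (1.02×10⁻⁶)(4.70×10²⁸)(1.602×10⁻¹⁹)(2.05×10⁻⁴)/4.98 ≈ 0.316 T.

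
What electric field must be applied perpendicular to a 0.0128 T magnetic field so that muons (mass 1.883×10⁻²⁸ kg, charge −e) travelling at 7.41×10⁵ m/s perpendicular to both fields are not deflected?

E = 9480 V/m

For straight-line motion qE = qvB, so E = vB.
E = 7.41×10⁵ × 0.0128 = 9480 V/m.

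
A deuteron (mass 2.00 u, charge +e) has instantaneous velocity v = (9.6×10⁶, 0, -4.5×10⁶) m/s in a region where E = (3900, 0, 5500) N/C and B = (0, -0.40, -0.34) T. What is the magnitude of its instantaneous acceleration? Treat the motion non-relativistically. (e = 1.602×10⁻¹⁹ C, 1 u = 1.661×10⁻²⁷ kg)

|a| ≈ 2.58×10¹⁴ m/s²

v×B = (-1.80×10⁶, 3.26×10⁶, -3.84×10⁶) N/C.
E + v×B = (-1.80×10⁶, 3.26×10⁶, -3.83×10⁶) N/C.
F = q(E + v×B) = (1.602×10⁻¹⁹ C)·(-1.80×10⁶, 3.26×10⁶, -3.83×10⁶) = (-2.88×10⁻¹³, 5.23×10⁻¹³, -6.14×10⁻¹³) N.
|a| = |F|/m = 8.565×10⁻¹³/3.322×10⁻²⁷ ≈ 2.58×10¹⁴ m/s².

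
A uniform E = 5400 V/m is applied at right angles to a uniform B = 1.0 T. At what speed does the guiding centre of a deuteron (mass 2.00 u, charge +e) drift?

v_d ≈ 5400 m/s

In crossed fields the guiding centre drifts at v_d = |E×B|/B² = E/B, independent of charge and mass.
v_d = 5400/1.0 = 5400 m/s.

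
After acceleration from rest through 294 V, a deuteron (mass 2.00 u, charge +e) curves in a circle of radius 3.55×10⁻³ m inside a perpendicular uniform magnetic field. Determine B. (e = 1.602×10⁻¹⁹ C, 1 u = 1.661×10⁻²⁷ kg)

B ≈ 0.984 T

v = √(2|q|V/m) = √(2·1.602×10⁻¹⁹·294/3.322×10⁻²⁷) ≈ 1.684×10⁵ m/s.
B = mv/(|q|r) = (3.322×10⁻²⁷)(1.684×10⁵)/((1.602×10⁻¹⁹)(3.55×10⁻³)) ≈ 0.984 T.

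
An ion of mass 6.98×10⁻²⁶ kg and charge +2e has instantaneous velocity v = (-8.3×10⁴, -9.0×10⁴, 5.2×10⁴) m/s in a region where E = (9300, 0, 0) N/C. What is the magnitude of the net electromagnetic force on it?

Only an electric field acts, so F = qE = (3.204×10⁻¹⁹ C)·(9300, 0, 0) = (2.98×10⁻¹⁵, 0, 0) N.
|F| = 2.98×10⁻¹⁵ N.

|F| ≈ 2.98×10⁻¹⁵ N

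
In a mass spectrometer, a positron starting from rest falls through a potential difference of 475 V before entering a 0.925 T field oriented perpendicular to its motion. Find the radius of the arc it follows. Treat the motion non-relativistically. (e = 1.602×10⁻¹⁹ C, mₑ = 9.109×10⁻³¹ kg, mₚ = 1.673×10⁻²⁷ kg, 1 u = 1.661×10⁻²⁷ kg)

r ≈ 7.95×10⁻⁵ m

Acceleration: |q|V = ½mv² ⇒ v = √(2|q|V/m) = √(2·1.602×10⁻¹⁹·475/9.109×10⁻³¹) ≈ 1.293×10⁷ m/s.
In the field: r = mv/(|q|B) = (9.109×10⁻³¹)(1.293×10⁷)/((1.602×10⁻¹⁹)(0.925)) ≈ 7.95×10⁻⁵ m.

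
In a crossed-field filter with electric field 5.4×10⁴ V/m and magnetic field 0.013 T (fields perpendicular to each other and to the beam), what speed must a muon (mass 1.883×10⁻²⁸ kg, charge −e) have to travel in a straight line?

Zero net Lorentz force requires |qE| = |q v×B|, i.e. E = vB.
v = E/B = 5.4×10⁴/0.013 = 4.2×10⁶ m/s.

v = 4.2×10⁶ m/s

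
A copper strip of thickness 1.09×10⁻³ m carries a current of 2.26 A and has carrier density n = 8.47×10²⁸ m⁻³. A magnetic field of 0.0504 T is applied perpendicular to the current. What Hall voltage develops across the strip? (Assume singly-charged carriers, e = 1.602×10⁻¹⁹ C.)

V_H = IB/(n e t).
V_H = (2.26)(0.0504)/((8.47×10²⁸)(1.602×10⁻¹⁹)(1.09×10⁻³)) ≈ 7.70×10⁻⁹ V.

V_H ≈ 7.70×10⁻⁹ V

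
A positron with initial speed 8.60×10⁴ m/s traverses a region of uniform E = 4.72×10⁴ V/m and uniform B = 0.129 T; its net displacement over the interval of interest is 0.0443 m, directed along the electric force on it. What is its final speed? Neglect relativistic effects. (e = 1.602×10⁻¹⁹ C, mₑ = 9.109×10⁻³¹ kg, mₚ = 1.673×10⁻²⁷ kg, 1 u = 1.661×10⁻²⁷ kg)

v_f ≈ 2.71×10⁷ m/s

B does no work; ΔKE = |q|E d.
½mv_f² = ½mv₀² + |q|Ed = ½(9.109×10⁻³¹)(8.60×10⁴)² + (1.602×10⁻¹⁹)(4.72×10⁴)(0.0443) ≈ 3.369×10⁻²¹ J + 3.350×10⁻¹⁶ J ≈ 3.350×10⁻¹⁶ J.
v_f = √(2·3.350×10⁻¹⁶/9.109×10⁻³¹) ≈ 2.71×10⁷ m/s.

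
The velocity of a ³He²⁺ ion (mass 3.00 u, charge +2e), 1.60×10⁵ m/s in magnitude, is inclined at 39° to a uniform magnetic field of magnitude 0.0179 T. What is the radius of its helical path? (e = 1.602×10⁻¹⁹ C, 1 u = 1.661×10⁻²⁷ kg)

r ≈ 0.0875 m

v⊥ = v sinθ = 1.60×10⁵·sin39° ≈ 1.007×10⁵ m/s.
r = m v⊥/(|q|B) = (4.983×10⁻²⁷)(1.007×10⁵)/((3.204×10⁻¹⁹)(0.0179)) ≈ 0.0875 m.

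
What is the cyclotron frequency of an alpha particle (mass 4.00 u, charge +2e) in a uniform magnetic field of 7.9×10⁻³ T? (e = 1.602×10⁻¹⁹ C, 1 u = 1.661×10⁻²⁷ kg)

f ≈ 6.1×10⁴ Hz

f = |q|B/(2πm).
f = (3.204×10⁻¹⁹)(7.9×10⁻³)/(2π·6.644×10⁻²⁷) ≈ 6.1×10⁴ Hz.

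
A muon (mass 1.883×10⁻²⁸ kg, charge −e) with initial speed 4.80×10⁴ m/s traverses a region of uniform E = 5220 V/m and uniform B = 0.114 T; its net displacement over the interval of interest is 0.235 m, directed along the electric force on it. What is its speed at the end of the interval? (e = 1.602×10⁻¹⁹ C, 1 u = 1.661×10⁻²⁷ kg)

B does no work; ΔKE = |q|E d.
½mv_f² = ½mv₀² + |q|Ed = ½(1.883×10⁻²⁸)(4.80×10⁴)² + (1.602×10⁻¹⁹)(5220)(0.235) ≈ 2.169×10⁻¹⁹ J + 1.965×10⁻¹⁶ J ≈ 1.967×10⁻¹⁶ J.
v_f = √(2·1.967×10⁻¹⁶/1.883×10⁻²⁸) ≈ 1.45×10⁶ m/s.

v_f ≈ 1.45×10⁶ m/s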